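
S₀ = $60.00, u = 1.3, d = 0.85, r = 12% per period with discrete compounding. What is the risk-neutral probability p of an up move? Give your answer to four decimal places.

p = 0.6000

Risk-neutral probability p = (1 + 0.12 − 0.85)/(1.3 − 0.85) = 0.2700/0.4500 = 0.6000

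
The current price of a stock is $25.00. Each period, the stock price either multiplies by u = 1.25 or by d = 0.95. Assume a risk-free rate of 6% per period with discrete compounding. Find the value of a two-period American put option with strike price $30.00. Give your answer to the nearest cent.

$5.00

Risk-neutral probability p = (1 + 0.06 − 0.95)/(1.25 − 0.95) = 0.1100/0.3000 = 0.3667
Terminal stock prices: S_uu = 39.06, S_ud = 29.69, S_dd = 22.56
Terminal payoffs (K − S): max(-9.062, 0) = 0, max(0.3125, 0) = 0.3125, max(7.438, 0) = 7.438
Node u (S = 31.25): continuation = 1/1.06·[0.3667·0.0000 + 0.6333·0.3125] = 0.1867; exercise value = 0.0000 ≤ continuation, so V_u = 0.1867
Node d (S = 23.75): continuation = 1/1.06·[0.3667·0.3125 + 0.6333·7.4375] = 4.5519; exercise value = 6.2500 > continuation, so V_d = 6.2500 (exercise)
Node 0 (S = 25): continuation = 1/1.06·[0.3667·0.1867 + 0.6333·6.2500] = 3.7989; exercise value = 5.0000 > continuation, so V_0 = 5.0000 (exercise)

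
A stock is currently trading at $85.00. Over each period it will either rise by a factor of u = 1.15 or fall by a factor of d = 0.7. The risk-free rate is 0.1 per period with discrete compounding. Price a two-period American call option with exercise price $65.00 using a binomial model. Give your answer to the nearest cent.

Risk-neutral probability p = (1 + 0.1 − 0.7)/(1.15 − 0.7) = 0.4000/0.4500 = 0.8889
Terminal stock prices: S_uu = 112.4, S_ud = 68.42, S_dd = 41.65
Terminal payoffs (S − K): max(47.41, 0) = 47.41, max(3.425, 0) = 3.425, max(-23.35, 0) = 0
Node u (S = 97.75): continuation = 1/1.1·[0.8889·47.4125 + 0.1111·3.4250] = 38.6591; exercise value = 32.7500 ≤ continuation, so V_u = 38.6591
Node d (S = 59.5): continuation = 1/1.1·[0.8889·3.4250 + 0.1111·0.0000] = 2.7677; exercise value = 0.0000 ≤ continuation, so V_d = 2.7677
Node 0 (S = 85): continuation = 1/1.1·[0.8889·38.6591 + 0.1111·2.7677] = 31.5192; exercise value = 20.0000 ≤ continuation, so V_0 = 31.5192

$31.52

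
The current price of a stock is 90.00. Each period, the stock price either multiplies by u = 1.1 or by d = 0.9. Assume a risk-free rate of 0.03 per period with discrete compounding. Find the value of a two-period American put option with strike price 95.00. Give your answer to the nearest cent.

6.02

Risk-neutral probability p = (1 + 0.03 − 0.9)/(1.1 − 0.9) = 0.1300/0.2000 = 0.6500
Terminal stock prices: S_uu = 108.9, S_ud = 89.1, S_dd = 72.9
Terminal payoffs (K − S): max(-13.9, 0) = 0, max(5.9, 0) = 5.9, max(22.1, 0) = 22.1
Node u (S = 99): continuation = 1/1.03·[0.6500·0.0000 + 0.3500·5.9000] = 2.0049; exercise value = 0.0000 ≤ continuation, so V_u = 2.0049
Node d (S = 81): continuation = 1/1.03·[0.6500·5.9000 + 0.3500·22.1000] = 11.2330; exercise value = 14.0000 > continuation, so V_d = 14.0000 (exercise)
Node 0 (S = 90): continuation = 1/1.03·[0.6500·2.0049 + 0.3500·14.0000] = 6.0225; exercise value = 5.0000 ≤ continuation, so V_0 = 6.0225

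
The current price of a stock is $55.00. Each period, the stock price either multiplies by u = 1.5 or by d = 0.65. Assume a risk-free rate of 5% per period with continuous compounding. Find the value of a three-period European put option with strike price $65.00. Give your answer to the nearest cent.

Risk-neutral probability p = (e^0.05 − 0.65)/(1.5 − 0.65) = 0.4013/0.8500 = 0.4721
Terminal stock prices: S_uuu = 185.6, S_uud = 80.44, S_udd = 34.86, S_ddd = 15.1
Terminal payoffs (K − S): max(-120.6, 0) = 0, max(-15.44, 0) = 0, max(30.14, 0) = 30.14, max(49.9, 0) = 49.9
Node uu (S = 123.8): V_uu = e^(−0.05)·[0.4721·0.0000 + 0.5279·0.0000] = 0.0000
Node ud (S = 53.62): V_ud = e^(−0.05)·[0.4721·0.0000 + 0.5279·30.1437] = 15.1373
Node dd (S = 23.24): V_dd = e^(−0.05)·[0.4721·30.1437 + 0.5279·49.8956] = 38.5924
Node u (S = 82.5): V_u = e^(−0.05)·[0.4721·0.0000 + 0.5279·15.1373] = 7.6015
Node d (S = 35.75): V_d = e^(−0.05)·[0.4721·15.1373 + 0.5279·38.5924] = 26.1775
Node 0 (S = 55): V_0 = e^(−0.05)·[0.4721·7.6015 + 0.5279·26.1775] = 16.5591

$16.56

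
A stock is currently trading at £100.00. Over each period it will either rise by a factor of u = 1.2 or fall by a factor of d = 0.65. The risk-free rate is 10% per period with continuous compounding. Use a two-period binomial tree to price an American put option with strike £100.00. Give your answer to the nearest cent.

Risk-neutral probability p = (e^0.1 − 0.65)/(1.2 − 0.65) = 0.4552/0.5500 = 0.8276
Terminal stock prices: S_uu = 144, S_ud = 78, S_dd = 42.25
Terminal payoffs (K − S): max(-44, 0) = 0, max(22, 0) = 22, max(57.75, 0) = 57.75
Node u (S = 120): continuation = e^(−0.1)·[0.8276·0.0000 + 0.1724·22.0000] = 3.4322; exercise value = 0.0000 ≤ continuation, so V_u = 3.4322
Node d (S = 65): continuation = e^(−0.1)·[0.8276·22.0000 + 0.1724·57.7500] = 25.4837; exercise value = 35.0000 > continuation, so V_d = 35.0000 (exercise)
Node 0 (S = 100): continuation = e^(−0.1)·[0.8276·3.4322 + 0.1724·35.0000] = 8.0304; exercise value = 0.0000 ≤ continuation, so V_0 = 8.0304

£8.03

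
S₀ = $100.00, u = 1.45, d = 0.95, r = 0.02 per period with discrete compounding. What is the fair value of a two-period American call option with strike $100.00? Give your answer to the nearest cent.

$10.81

Risk-neutral probability p = (1 + 0.02 − 0.95)/(1.45 − 0.95) = 0.0700/0.5000 = 0.1400
Terminal stock prices: S_uu = 210.2, S_ud = 137.8, S_dd = 90.25
Terminal payoffs (S − K): max(110.2, 0) = 110.2, max(37.75, 0) = 37.75, max(-9.75, 0) = 0
Node u (S = 145): continuation = 1/1.02·[0.1400·110.2500 + 0.8600·37.7500] = 46.9608; exercise value = 45.0000 ≤ continuation, so V_u = 46.9608
Node d (S = 95): continuation = 1/1.02·[0.1400·37.7500 + 0.8600·0.0000] = 5.1814; exercise value = 0.0000 ≤ continuation, so V_d = 5.1814
Node 0 (S = 100): continuation = 1/1.02·[0.1400·46.9608 + 0.8600·5.1814] = 10.8142; exercise value = 0.0000 ≤ continuation, so V_0 = 10.8142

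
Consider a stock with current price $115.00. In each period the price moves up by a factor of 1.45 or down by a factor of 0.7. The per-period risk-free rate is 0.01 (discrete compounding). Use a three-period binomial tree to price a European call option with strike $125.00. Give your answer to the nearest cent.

$28.38

Risk-neutral probability p = (1 + 0.01 − 0.7)/(1.45 − 0.7) = 0.3100/0.7500 = 0.4133
Terminal stock prices: S_uuu = 350.6, S_uud = 169.3, S_udd = 81.71, S_ddd = 39.44
Terminal payoffs (S − K): max(225.6, 0) = 225.6, max(44.25, 0) = 44.25, max(-43.29, 0) = 0, max(-85.56, 0) = 0
Node uu (S = 241.8): V_uu = 1/1.01·[0.4133·225.5919 + 0.5867·44.2512] = 118.0251
Node ud (S = 116.7): V_ud = 1/1.01·[0.4133·44.2512 + 0.5867·0.0000] = 18.1094
Node dd (S = 56.35): V_dd = 1/1.01·[0.4133·0.0000 + 0.5867·0.0000] = 0.0000
Node u (S = 166.8): V_u = 1/1.01·[0.4133·118.0251 + 0.5867·18.1094] = 58.8197
Node d (S = 80.5): V_d = 1/1.01·[0.4133·18.1094 + 0.5867·0.0000] = 7.4111
Node 0 (S = 115): V_0 = 1/1.01·[0.4133·58.8197 + 0.5867·7.4111] = 28.3762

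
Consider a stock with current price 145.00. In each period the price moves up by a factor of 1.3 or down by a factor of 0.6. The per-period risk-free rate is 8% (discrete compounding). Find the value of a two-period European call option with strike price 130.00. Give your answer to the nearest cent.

Risk-neutral probability p = (1 + 0.08 − 0.6)/(1.3 − 0.6) = 0.4800/0.7000 = 0.6857
Terminal stock prices: S_uu = 245.1, S_ud = 113.1, S_dd = 52.2
Terminal payoffs (S − K): max(115.1, 0) = 115.1, max(-16.9, 0) = 0, max(-77.8, 0) = 0
Node u (S = 188.5): V_u = 1/1.08·[0.6857·115.0500 + 0.3143·0.0000] = 73.0476
Node d (S = 87): V_d = 1/1.08·[0.6857·0.0000 + 0.3143·0.0000] = 0.0000
Node 0 (S = 145): V_0 = 1/1.08·[0.6857·73.0476 + 0.3143·0.0000] = 46.3794

46.38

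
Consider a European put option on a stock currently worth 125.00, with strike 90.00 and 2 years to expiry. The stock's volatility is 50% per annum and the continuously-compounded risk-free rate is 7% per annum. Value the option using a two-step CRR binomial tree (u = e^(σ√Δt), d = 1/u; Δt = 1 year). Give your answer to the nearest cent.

11.70

CRR parameters: u = e^(σ√Δt) = e^(0.5·√1) = 1.6487, d = 1/u = 0.6065
Per-period rate: rΔt = 0.07·1 = 0.07, so R = e^0.07 = 1.0725
Risk-neutral probability p = (e^0.07 − 0.6065)/(1.6487 − 0.6065) = 0.4660/1.0422 = 0.4471
Terminal stock prices: S_uu = 339.8, S_ud = 125, S_dd = 45.98
Terminal payoffs (K − S): max(-249.8, 0) = 0, max(-35, 0) = 0, max(44.02, 0) = 44.02
Node u (S = 206.1): V_u = e^(−0.07)·[0.4471·0.0000 + 0.5529·0.0000] = 0.0000
Node d (S = 75.82): V_d = e^(−0.07)·[0.4471·0.0000 + 0.5529·44.0151] = 22.6901
Node 0 (S = 125): V_0 = e^(−0.07)·[0.4471·0.0000 + 0.5529·22.6901] = 11.6969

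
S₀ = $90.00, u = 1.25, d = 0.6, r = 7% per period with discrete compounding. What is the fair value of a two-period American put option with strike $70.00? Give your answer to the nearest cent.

Risk-neutral probability p = (1 + 0.07 − 0.6)/(1.25 − 0.6) = 0.4700/0.6500 = 0.7231
Terminal stock prices: S_uu = 140.6, S_ud = 67.5, S_dd = 32.4
Terminal payoffs (K − S): max(-70.62, 0) = 0, max(2.5, 0) = 2.5, max(37.6, 0) = 37.6
Node u (S = 112.5): continuation = 1/1.07·[0.7231·0.0000 + 0.2769·2.5000] = 0.6470; exercise value = 0.0000 ≤ continuation, so V_u = 0.6470
Node d (S = 54): continuation = 1/1.07·[0.7231·2.5000 + 0.2769·37.6000] = 11.4206; exercise value = 16.0000 > continuation, so V_d = 16.0000 (exercise)
Node 0 (S = 90): continuation = 1/1.07·[0.7231·0.6470 + 0.2769·16.0000] = 4.5781; exercise value = 0.0000 ≤ continuation, so V_0 = 4.5781

$4.58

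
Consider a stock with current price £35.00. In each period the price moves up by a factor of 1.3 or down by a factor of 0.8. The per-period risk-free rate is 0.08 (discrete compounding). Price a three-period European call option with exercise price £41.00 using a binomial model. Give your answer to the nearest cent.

Risk-neutral probability p = (1 + 0.08 − 0.8)/(1.3 − 0.8) = 0.2800/0.5000 = 0.5600
Terminal stock prices: S_uuu = 76.89, S_uud = 47.32, S_udd = 29.12, S_ddd = 17.92
Terminal payoffs (S − K): max(35.89, 0) = 35.89, max(6.32, 0) = 6.32, max(-11.88, 0) = 0, max(-23.08, 0) = 0
Node uu (S = 59.15): V_uu = 1/1.08·[0.5600·35.8950 + 0.4400·6.3200] = 21.1870
Node ud (S = 36.4): V_ud = 1/1.08·[0.5600·6.3200 + 0.4400·0.0000] = 3.2770
Node dd (S = 22.4): V_dd = 1/1.08·[0.5600·0.0000 + 0.4400·0.0000] = 0.0000
Node u (S = 45.5): V_u = 1/1.08·[0.5600·21.1870 + 0.4400·3.2770] = 12.3210
Node d (S = 28): V_d = 1/1.08·[0.5600·3.2770 + 0.4400·0.0000] = 1.6992
Node 0 (S = 35): V_0 = 1/1.08·[0.5600·12.3210 + 0.4400·1.6992] = 7.0809

£7.08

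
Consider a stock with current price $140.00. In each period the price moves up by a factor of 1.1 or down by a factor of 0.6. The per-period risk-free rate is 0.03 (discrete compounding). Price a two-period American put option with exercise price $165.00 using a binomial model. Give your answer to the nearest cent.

$25.00

Risk-neutral probability p = (1 + 0.03 − 0.6)/(1.1 − 0.6) = 0.4300/0.5000 = 0.8600
Terminal stock prices: S_uu = 169.4, S_ud = 92.4, S_dd = 50.4
Terminal payoffs (K − S): max(-4.4, 0) = 0, max(72.6, 0) = 72.6, max(114.6, 0) = 114.6
Node u (S = 154): continuation = 1/1.03·[0.8600·0.0000 + 0.1400·72.6000] = 9.8680; exercise value = 11.0000 > continuation, so V_u = 11.0000 (exercise)
Node d (S = 84): continuation = 1/1.03·[0.8600·72.6000 + 0.1400·114.6000] = 76.1942; exercise value = 81.0000 > continuation, so V_d = 81.0000 (exercise)
Node 0 (S = 140): continuation = 1/1.03·[0.8600·11.0000 + 0.1400·81.0000] = 20.1942; exercise value = 25.0000 > continuation, so V_0 = 25.0000 (exercise)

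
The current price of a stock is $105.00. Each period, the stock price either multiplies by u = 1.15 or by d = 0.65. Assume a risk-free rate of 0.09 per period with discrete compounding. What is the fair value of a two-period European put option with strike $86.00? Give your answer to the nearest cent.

$1.84

Risk-neutral probability p = (1 + 0.09 − 0.65)/(1.15 − 0.65) = 0.4400/0.5000 = 0.8800
Terminal stock prices: S_uu = 138.9, S_ud = 78.49, S_dd = 44.36
Terminal payoffs (K − S): max(-52.86, 0) = 0, max(7.513, 0) = 7.513, max(41.64, 0) = 41.64
Node u (S = 120.7): V_u = 1/1.09·[0.8800·0.0000 + 0.1200·7.5125] = 0.8271
Node d (S = 68.25): V_d = 1/1.09·[0.8800·7.5125 + 0.1200·41.6375] = 10.6491
Node 0 (S = 105): V_0 = 1/1.09·[0.8800·0.8271 + 0.1200·10.6491] = 1.8401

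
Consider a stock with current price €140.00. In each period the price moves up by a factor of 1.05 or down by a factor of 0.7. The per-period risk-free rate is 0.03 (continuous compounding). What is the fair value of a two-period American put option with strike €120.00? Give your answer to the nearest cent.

€2.04

Risk-neutral probability p = (e^0.03 − 0.7)/(1.05 − 0.7) = 0.3305/0.3500 = 0.9442
Terminal stock prices: S_uu = 154.3, S_ud = 102.9, S_dd = 68.6
Terminal payoffs (K − S): max(-34.35, 0) = 0, max(17.1, 0) = 17.1, max(51.4, 0) = 51.4
Node u (S = 147): continuation = e^(−0.03)·[0.9442·0.0000 + 0.0558·17.1000] = 0.9267; exercise value = 0.0000 ≤ continuation, so V_u = 0.9267
Node d (S = 98): continuation = e^(−0.03)·[0.9442·17.1000 + 0.0558·51.4000] = 18.4535; exercise value = 22.0000 > continuation, so V_d = 22.0000 (exercise)
Node 0 (S = 140): continuation = e^(−0.03)·[0.9442·0.9267 + 0.0558·22.0000] = 2.0414; exercise value = 0.0000 ≤ continuation, so V_0 = 2.0414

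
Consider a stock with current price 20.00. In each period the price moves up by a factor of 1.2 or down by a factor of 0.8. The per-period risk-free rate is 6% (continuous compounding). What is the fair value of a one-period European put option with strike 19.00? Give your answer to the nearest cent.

Risk-neutral probability p = (e^0.06 − 0.8)/(1.2 − 0.8) = 0.2618/0.4000 = 0.6546
Terminal stock prices: S_u = 24, S_d = 16
Terminal payoffs (K − S): max(-5, 0) = 0, max(3, 0) = 3
Node 0 (S = 20): V_0 = e^(−0.06)·[0.6546·0.0000 + 0.3454·3.0000] = 0.9759

0.98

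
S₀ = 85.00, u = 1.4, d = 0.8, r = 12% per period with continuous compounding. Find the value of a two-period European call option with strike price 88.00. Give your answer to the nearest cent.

21.23

Risk-neutral probability p = (e^0.12 − 0.8)/(1.4 − 0.8) = 0.3275/0.6000 = 0.5458
Terminal stock prices: S_uu = 166.6, S_ud = 95.2, S_dd = 54.4
Terminal payoffs (S − K): max(78.6, 0) = 78.6, max(7.2, 0) = 7.2, max(-33.6, 0) = 0
Node u (S = 119): V_u = e^(−0.12)·[0.5458·78.6000 + 0.4542·7.2000] = 40.9510
Node d (S = 68): V_d = e^(−0.12)·[0.5458·7.2000 + 0.4542·0.0000] = 3.4856
Node 0 (S = 85): V_0 = e^(−0.12)·[0.5458·40.9510 + 0.4542·3.4856] = 21.2287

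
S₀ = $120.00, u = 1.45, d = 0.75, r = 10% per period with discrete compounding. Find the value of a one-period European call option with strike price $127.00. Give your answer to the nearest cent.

Risk-neutral probability p = (1 + 0.1 − 0.75)/(1.45 − 0.75) = 0.3500/0.7000 = 0.5000
Terminal stock prices: S_u = 174, S_d = 90
Terminal payoffs (S − K): max(47, 0) = 47, max(-37, 0) = 0
Node 0 (S = 120): V_0 = 1/1.1·[0.5000·47.0000 + 0.5000·0.0000] = 21.3636

$21.36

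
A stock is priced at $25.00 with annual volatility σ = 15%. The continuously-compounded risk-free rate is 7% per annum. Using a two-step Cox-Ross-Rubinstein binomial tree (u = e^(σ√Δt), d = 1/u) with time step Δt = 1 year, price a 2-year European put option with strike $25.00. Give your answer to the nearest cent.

$0.50

CRR parameters: u = e^(σ√Δt) = e^(0.15·√1) = 1.1618, d = 1/u = 0.8607
Per-period rate: rΔt = 0.07·1 = 0.07, so R = e^0.07 = 1.0725
Risk-neutral probability p = (e^0.07 − 0.8607)/(1.1618 − 0.8607) = 0.2118/0.3011 = 0.7034
Terminal stock prices: S_uu = 33.75, S_ud = 25, S_dd = 18.52
Terminal payoffs (K − S): max(-8.746, 0) = 0, max(0, 0) = 0, max(6.48, 0) = 6.48
Node u (S = 29.05): V_u = e^(−0.07)·[0.7034·0.0000 + 0.2966·0.0000] = 0.0000
Node d (S = 21.52): V_d = e^(−0.07)·[0.7034·0.0000 + 0.2966·6.4795] = 1.7921
Node 0 (S = 25): V_0 = e^(−0.07)·[0.7034·0.0000 + 0.2966·1.7921] = 0.4957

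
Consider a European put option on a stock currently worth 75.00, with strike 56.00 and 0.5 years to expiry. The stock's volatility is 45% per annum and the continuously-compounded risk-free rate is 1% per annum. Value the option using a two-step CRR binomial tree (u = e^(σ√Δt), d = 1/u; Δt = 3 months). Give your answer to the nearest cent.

CRR parameters: u = e^(σ√Δt) = e^(0.45·√0.25) = 1.2523, d = 1/u = 0.7985
Per-period rate: rΔt = 0.01·0.25 = 0.0025, so R = e^0.0025 = 1.0025
Risk-neutral probability p = (e^0.0025 − 0.7985)/(1.2523 − 0.7985) = 0.2040/0.4538 = 0.4495
Terminal stock prices: S_uu = 117.6, S_ud = 75, S_dd = 47.82
Terminal payoffs (K − S): max(-61.62, 0) = 0, max(-19, 0) = 0, max(8.178, 0) = 8.178
Node u (S = 93.92): V_u = e^(−0.0025)·[0.4495·0.0000 + 0.5505·0.0000] = 0.0000
Node d (S = 59.89): V_d = e^(−0.0025)·[0.4495·0.0000 + 0.5505·8.1779] = 4.4907
Node 0 (S = 75): V_0 = e^(−0.0025)·[0.4495·0.0000 + 0.5505·4.4907] = 2.4659

2.47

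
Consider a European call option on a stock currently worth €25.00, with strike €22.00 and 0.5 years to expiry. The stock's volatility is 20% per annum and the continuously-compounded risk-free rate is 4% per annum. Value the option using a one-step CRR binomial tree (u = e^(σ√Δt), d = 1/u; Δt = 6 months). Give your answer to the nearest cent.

€3.57

CRR parameters: u = e^(σ√Δt) = e^(0.2·√0.5) = 1.1519, d = 1/u = 0.8681
Per-period rate: rΔt = 0.04·0.5 = 0.02, so R = e^0.02 = 1.0202
Risk-neutral probability p = (e^0.02 − 0.8681)/(1.1519 − 0.8681) = 0.1521/0.2838 = 0.5359
Terminal stock prices: S_u = 28.8, S_d = 21.7
Terminal payoffs (S − K): max(6.798, 0) = 6.798, max(-0.2969, 0) = 0
Node 0 (S = 25): V_0 = e^(−0.02)·[0.5359·6.7977 + 0.4641·0.0000] = 3.5707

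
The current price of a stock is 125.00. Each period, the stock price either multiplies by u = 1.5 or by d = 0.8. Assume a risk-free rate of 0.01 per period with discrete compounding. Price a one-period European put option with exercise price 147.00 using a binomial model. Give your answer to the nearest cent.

Risk-neutral probability p = (1 + 0.01 − 0.8)/(1.5 − 0.8) = 0.2100/0.7000 = 0.3000
Terminal stock prices: S_u = 187.5, S_d = 100
Terminal payoffs (K − S): max(-40.5, 0) = 0, max(47, 0) = 47
Node 0 (S = 125): V_0 = 1/1.01·[0.3000·0.0000 + 0.7000·47.0000] = 32.5743

32.57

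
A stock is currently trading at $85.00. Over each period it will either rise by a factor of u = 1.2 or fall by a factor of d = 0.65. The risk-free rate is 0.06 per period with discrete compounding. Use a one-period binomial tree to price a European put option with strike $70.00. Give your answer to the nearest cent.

$3.54

Risk-neutral probability p = (1 + 0.06 − 0.65)/(1.2 − 0.65) = 0.4100/0.5500 = 0.7455
Terminal stock prices: S_u = 102, S_d = 55.25
Terminal payoffs (K − S): max(-32, 0) = 0, max(14.75, 0) = 14.75
Node 0 (S = 85): V_0 = 1/1.06·[0.7455·0.0000 + 0.2545·14.7500] = 3.5420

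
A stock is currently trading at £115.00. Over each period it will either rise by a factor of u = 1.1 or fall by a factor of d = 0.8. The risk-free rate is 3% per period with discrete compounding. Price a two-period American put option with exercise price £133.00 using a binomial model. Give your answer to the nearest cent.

Risk-neutral probability p = (1 + 0.03 − 0.8)/(1.1 − 0.8) = 0.2300/0.3000 = 0.7667
Terminal stock prices: S_uu = 139.2, S_ud = 101.2, S_dd = 73.6
Terminal payoffs (K − S): max(-6.15, 0) = 0, max(31.8, 0) = 31.8, max(59.4, 0) = 59.4
Node u (S = 126.5): continuation = 1/1.03·[0.7667·0.0000 + 0.2333·31.8000] = 7.2039; exercise value = 6.5000 ≤ continuation, so V_u = 7.2039
Node d (S = 92): continuation = 1/1.03·[0.7667·31.8000 + 0.2333·59.4000] = 37.1262; exercise value = 41.0000 > continuation, so V_d = 41.0000 (exercise)
Node 0 (S = 115): continuation = 1/1.03·[0.7667·7.2039 + 0.2333·41.0000] = 14.6501; exercise value = 18.0000 > continuation, so V_0 = 18.0000 (exercise)

£18.00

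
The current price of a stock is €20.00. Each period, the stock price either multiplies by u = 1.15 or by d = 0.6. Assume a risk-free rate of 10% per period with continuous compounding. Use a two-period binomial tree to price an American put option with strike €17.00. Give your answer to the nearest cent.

Risk-neutral probability p = (e^0.1 − 0.6)/(1.15 − 0.6) = 0.5052/0.5500 = 0.9185
Terminal stock prices: S_uu = 26.45, S_ud = 13.8, S_dd = 7.2
Terminal payoffs (K − S): max(-9.45, 0) = 0, max(3.2, 0) = 3.2, max(9.8, 0) = 9.8
Node u (S = 23): continuation = e^(−0.1)·[0.9185·0.0000 + 0.0815·3.2000] = 0.2360; exercise value = 0.0000 ≤ continuation, so V_u = 0.2360
Node d (S = 12): continuation = e^(−0.1)·[0.9185·3.2000 + 0.0815·9.8000] = 3.3822; exercise value = 5.0000 > continuation, so V_d = 5.0000 (exercise)
Node 0 (S = 20): continuation = e^(−0.1)·[0.9185·0.2360 + 0.0815·5.0000] = 0.5649; exercise value = 0.0000 ≤ continuation, so V_0 = 0.5649

€0.56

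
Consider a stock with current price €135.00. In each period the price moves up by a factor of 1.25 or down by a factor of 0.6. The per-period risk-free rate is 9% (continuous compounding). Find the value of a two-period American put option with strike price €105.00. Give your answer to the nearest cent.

Risk-neutral probability p = (e^0.09 − 0.6)/(1.25 − 0.6) = 0.4942/0.6500 = 0.7603
Terminal stock prices: S_uu = 210.9, S_ud = 101.2, S_dd = 48.6
Terminal payoffs (K − S): max(-105.9, 0) = 0, max(3.75, 0) = 3.75, max(56.4, 0) = 56.4
Node u (S = 168.8): continuation = e^(−0.09)·[0.7603·0.0000 + 0.2397·3.7500] = 0.8216; exercise value = 0.0000 ≤ continuation, so V_u = 0.8216
Node d (S = 81): continuation = e^(−0.09)·[0.7603·3.7500 + 0.2397·56.4000] = 14.9628; exercise value = 24.0000 > continuation, so V_d = 24.0000 (exercise)
Node 0 (S = 135): continuation = e^(−0.09)·[0.7603·0.8216 + 0.2397·24.0000] = 5.8293; exercise value = 0.0000 ≤ continuation, so V_0 = 5.8293

€5.83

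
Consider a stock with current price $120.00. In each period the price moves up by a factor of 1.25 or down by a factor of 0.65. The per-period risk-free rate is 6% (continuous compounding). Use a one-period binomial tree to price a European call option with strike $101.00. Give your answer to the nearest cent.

Risk-neutral probability p = (e^0.06 − 0.65)/(1.25 − 0.65) = 0.4118/0.6000 = 0.6864
Terminal stock prices: S_u = 150, S_d = 78
Terminal payoffs (S − K): max(49, 0) = 49, max(-23, 0) = 0
Node 0 (S = 120): V_0 = e^(−0.06)·[0.6864·49.0000 + 0.3136·0.0000] = 31.6747

$31.67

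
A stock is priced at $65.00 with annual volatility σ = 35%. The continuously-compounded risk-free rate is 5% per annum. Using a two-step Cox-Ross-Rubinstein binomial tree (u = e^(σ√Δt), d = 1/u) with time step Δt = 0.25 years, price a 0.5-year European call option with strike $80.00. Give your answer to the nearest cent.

CRR parameters: u = e^(σ√Δt) = e^(0.35·√0.25) = 1.1912, d = 1/u = 0.8395
Per-period rate: rΔt = 0.05·0.25 = 0.0125, so R = e^0.0125 = 1.0126
Risk-neutral probability p = (e^0.0125 − 0.8395)/(1.1912 − 0.8395) = 0.1731/0.3518 = 0.4921
Terminal stock prices: S_uu = 92.24, S_ud = 65, S_dd = 45.8
Terminal payoffs (S − K): max(12.24, 0) = 12.24, max(-15, 0) = 0, max(-34.2, 0) = 0
Node u (S = 77.43): V_u = e^(−0.0125)·[0.4921·12.2394 + 0.5079·0.0000] = 5.9484
Node d (S = 54.56): V_d = e^(−0.0125)·[0.4921·0.0000 + 0.5079·0.0000] = 0.0000
Node 0 (S = 65): V_0 = e^(−0.0125)·[0.4921·5.9484 + 0.5079·0.0000] = 2.8909

$2.89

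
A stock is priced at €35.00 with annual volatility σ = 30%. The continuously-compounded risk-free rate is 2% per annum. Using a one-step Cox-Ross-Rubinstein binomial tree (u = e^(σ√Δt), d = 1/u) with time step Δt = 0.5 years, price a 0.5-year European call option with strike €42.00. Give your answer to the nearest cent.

CRR parameters: u = e^(σ√Δt) = e^(0.3·√0.5) = 1.2363, d = 1/u = 0.8089
Per-period rate: rΔt = 0.02·0.5 = 0.01, so R = e^0.01 = 1.0101
Risk-neutral probability p = (e^0.01 − 0.8089)/(1.2363 − 0.8089) = 0.2012/0.4275 = 0.4707
Terminal stock prices: S_u = 43.27, S_d = 28.31
Terminal payoffs (S − K): max(1.271, 0) = 1.271, max(-13.69, 0) = 0
Node 0 (S = 35): V_0 = e^(−0.01)·[0.4707·1.2709 + 0.5293·0.0000] = 0.5922

€0.59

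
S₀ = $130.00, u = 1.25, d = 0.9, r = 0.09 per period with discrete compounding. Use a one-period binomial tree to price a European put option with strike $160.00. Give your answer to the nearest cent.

$18.03

Risk-neutral probability p = (1 + 0.09 − 0.9)/(1.25 − 0.9) = 0.1900/0.3500 = 0.5429
Terminal stock prices: S_u = 162.5, S_d = 117
Terminal payoffs (K − S): max(-2.5, 0) = 0, max(43, 0) = 43
Node 0 (S = 130): V_0 = 1/1.09·[0.5429·0.0000 + 0.4571·43.0000] = 18.0341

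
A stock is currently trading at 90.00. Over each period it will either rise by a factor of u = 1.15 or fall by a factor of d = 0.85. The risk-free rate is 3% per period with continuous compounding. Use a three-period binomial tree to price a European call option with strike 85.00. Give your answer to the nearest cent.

16.71

Risk-neutral probability p = (e^0.03 − 0.85)/(1.15 − 0.85) = 0.1805/0.3000 = 0.6015
Terminal stock prices: S_uuu = 136.9, S_uud = 101.2, S_udd = 74.78, S_ddd = 55.27
Terminal payoffs (S − K): max(51.88, 0) = 51.88, max(16.17, 0) = 16.17, max(-10.22, 0) = 0, max(-29.73, 0) = 0
Node uu (S = 119): V_uu = e^(−0.03)·[0.6015·51.8787 + 0.3985·16.1712] = 36.5371
Node ud (S = 87.97): V_ud = e^(−0.03)·[0.6015·16.1712 + 0.3985·0.0000] = 9.4398
Node dd (S = 65.02): V_dd = e^(−0.03)·[0.6015·0.0000 + 0.3985·0.0000] = 0.0000
Node u (S = 103.5): V_u = e^(−0.03)·[0.6015·36.5371 + 0.3985·9.4398] = 24.9785
Node d (S = 76.5): V_d = e^(−0.03)·[0.6015·9.4398 + 0.3985·0.0000] = 5.5103
Node 0 (S = 90): V_0 = e^(−0.03)·[0.6015·24.9785 + 0.3985·5.5103] = 16.7118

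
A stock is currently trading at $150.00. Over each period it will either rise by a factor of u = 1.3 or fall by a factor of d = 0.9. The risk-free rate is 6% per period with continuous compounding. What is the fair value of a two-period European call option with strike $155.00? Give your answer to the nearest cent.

$23.06

Risk-neutral probability p = (e^0.06 − 0.9)/(1.3 − 0.9) = 0.1618/0.4000 = 0.4046
Terminal stock prices: S_uu = 253.5, S_ud = 175.5, S_dd = 121.5
Terminal payoffs (S − K): max(98.5, 0) = 98.5, max(20.5, 0) = 20.5, max(-33.5, 0) = 0
Node u (S = 195): V_u = e^(−0.06)·[0.4046·98.5000 + 0.5954·20.5000] = 49.0265
Node d (S = 135): V_d = e^(−0.06)·[0.4046·20.5000 + 0.5954·0.0000] = 7.8111
Node 0 (S = 150): V_0 = e^(−0.06)·[0.4046·49.0265 + 0.5954·7.8111] = 23.0605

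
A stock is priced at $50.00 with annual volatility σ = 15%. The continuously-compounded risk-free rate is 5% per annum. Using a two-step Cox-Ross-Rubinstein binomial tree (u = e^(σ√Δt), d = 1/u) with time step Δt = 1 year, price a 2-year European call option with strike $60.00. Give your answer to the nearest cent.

CRR parameters: u = e^(σ√Δt) = e^(0.15·√1) = 1.1618, d = 1/u = 0.8607
Per-period rate: rΔt = 0.05·1 = 0.05, so R = e^0.05 = 1.0513
Risk-neutral probability p = (e^0.05 − 0.8607)/(1.1618 − 0.8607) = 0.1906/0.3011 = 0.6328
Terminal stock prices: S_uu = 67.49, S_ud = 50, S_dd = 37.04
Terminal payoffs (S − K): max(7.493, 0) = 7.493, max(-10, 0) = 0, max(-22.96, 0) = 0
Node u (S = 58.09): V_u = e^(−0.05)·[0.6328·7.4929 + 0.3672·0.0000] = 4.5105
Node d (S = 43.04): V_d = e^(−0.05)·[0.6328·0.0000 + 0.3672·0.0000] = 0.0000
Node 0 (S = 50): V_0 = e^(−0.05)·[0.6328·4.5105 + 0.3672·0.0000] = 2.7152

$2.72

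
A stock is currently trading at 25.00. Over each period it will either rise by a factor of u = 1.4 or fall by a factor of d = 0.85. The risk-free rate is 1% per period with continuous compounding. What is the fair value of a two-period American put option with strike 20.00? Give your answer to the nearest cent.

Risk-neutral probability p = (e^0.01 − 0.85)/(1.4 − 0.85) = 0.1601/0.5500 = 0.2910
Terminal stock prices: S_uu = 49, S_ud = 29.75, S_dd = 18.06
Terminal payoffs (K − S): max(-29, 0) = 0, max(-9.75, 0) = 0, max(1.938, 0) = 1.938
Node u (S = 35): continuation = e^(−0.01)·[0.2910·0.0000 + 0.7090·0.0000] = 0.0000; exercise value = 0.0000 ≤ continuation, so V_u = 0.0000
Node d (S = 21.25): continuation = e^(−0.01)·[0.2910·0.0000 + 0.7090·1.9375] = 1.3600; exercise value = 0.0000 ≤ continuation, so V_d = 1.3600
Node 0 (S = 25): continuation = e^(−0.01)·[0.2910·0.0000 + 0.7090·1.3600] = 0.9547; exercise value = 0.0000 ≤ continuation, so V_0 = 0.9547

0.95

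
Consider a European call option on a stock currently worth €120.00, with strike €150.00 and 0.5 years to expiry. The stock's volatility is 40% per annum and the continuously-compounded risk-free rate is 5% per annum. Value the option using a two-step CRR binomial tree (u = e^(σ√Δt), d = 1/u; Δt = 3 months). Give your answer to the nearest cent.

€6.56

CRR parameters: u = e^(σ√Δt) = e^(0.4·√0.25) = 1.2214, d = 1/u = 0.8187
Per-period rate: rΔt = 0.05·0.25 = 0.0125, so R = e^0.0125 = 1.0126
Risk-neutral probability p = (e^0.0125 − 0.8187)/(1.2214 − 0.8187) = 0.1938/0.4027 = 0.4814
Terminal stock prices: S_uu = 179, S_ud = 120, S_dd = 80.44
Terminal payoffs (S − K): max(29.02, 0) = 29.02, max(-30, 0) = 0, max(-69.56, 0) = 0
Node u (S = 146.6): V_u = e^(−0.0125)·[0.4814·29.0190 + 0.5186·0.0000] = 13.7963
Node d (S = 98.25): V_d = e^(−0.0125)·[0.4814·0.0000 + 0.5186·0.0000] = 0.0000
Node 0 (S = 120): V_0 = e^(−0.0125)·[0.4814·13.7963 + 0.5186·0.0000] = 6.5591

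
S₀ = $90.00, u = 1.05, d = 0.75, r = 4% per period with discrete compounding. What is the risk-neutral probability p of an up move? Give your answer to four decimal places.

Risk-neutral probability p = (1 + 0.04 − 0.75)/(1.05 − 0.75) = 0.2900/0.3000 = 0.9667

p = 0.9667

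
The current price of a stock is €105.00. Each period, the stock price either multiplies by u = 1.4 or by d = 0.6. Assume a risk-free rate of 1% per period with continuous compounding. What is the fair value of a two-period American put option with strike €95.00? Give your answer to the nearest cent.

Risk-neutral probability p = (e^0.01 − 0.6)/(1.4 − 0.6) = 0.4101/0.8000 = 0.5126
Terminal stock prices: S_uu = 205.8, S_ud = 88.2, S_dd = 37.8
Terminal payoffs (K − S): max(-110.8, 0) = 0, max(6.8, 0) = 6.8, max(57.2, 0) = 57.2
Node u (S = 147): continuation = e^(−0.01)·[0.5126·0.0000 + 0.4874·6.8000] = 3.2816; exercise value = 0.0000 ≤ continuation, so V_u = 3.2816
Node d (S = 63): continuation = e^(−0.01)·[0.5126·6.8000 + 0.4874·57.2000] = 31.0547; exercise value = 32.0000 > continuation, so V_d = 32.0000 (exercise)
Node 0 (S = 105): continuation = e^(−0.01)·[0.5126·3.2816 + 0.4874·32.0000] = 17.1081; exercise value = 0.0000 ≤ continuation, so V_0 = 17.1081

€17.11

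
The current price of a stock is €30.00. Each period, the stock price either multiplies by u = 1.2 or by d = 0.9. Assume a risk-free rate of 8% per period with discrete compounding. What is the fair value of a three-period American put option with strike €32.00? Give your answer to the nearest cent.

Risk-neutral probability p = (1 + 0.08 − 0.9)/(1.2 − 0.9) = 0.1800/0.3000 = 0.6000
Terminal stock prices: S_uuu = 51.84, S_uud = 38.88, S_udd = 29.16, S_ddd = 21.87
Terminal payoffs (K − S): max(-19.84, 0) = 0, max(-6.88, 0) = 0, max(2.84, 0) = 2.84, max(10.13, 0) = 10.13
Node uu (S = 43.2): continuation = 1/1.08·[0.6000·0.0000 + 0.4000·0.0000] = 0.0000; exercise value = 0.0000 ≤ continuation, so V_uu = 0.0000
Node ud (S = 32.4): continuation = 1/1.08·[0.6000·0.0000 + 0.4000·2.8400] = 1.0519; exercise value = 0.0000 ≤ continuation, so V_ud = 1.0519
Node dd (S = 24.3): continuation = 1/1.08·[0.6000·2.8400 + 0.4000·10.1300] = 5.3296; exercise value = 7.7000 > continuation, so V_dd = 7.7000 (exercise)
Node u (S = 36): continuation = 1/1.08·[0.6000·0.0000 + 0.4000·1.0519] = 0.3896; exercise value = 0.0000 ≤ continuation, so V_u = 0.3896
Node d (S = 27): continuation = 1/1.08·[0.6000·1.0519 + 0.4000·7.7000] = 3.4362; exercise value = 5.0000 > continuation, so V_d = 5.0000 (exercise)
Node 0 (S = 30): continuation = 1/1.08·[0.6000·0.3896 + 0.4000·5.0000] = 2.0683; exercise value = 2.0000 ≤ continuation, so V_0 = 2.0683

€2.07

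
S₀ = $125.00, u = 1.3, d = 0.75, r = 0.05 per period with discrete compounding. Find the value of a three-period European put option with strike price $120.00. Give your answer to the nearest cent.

$13.81

Risk-neutral probability p = (1 + 0.05 − 0.75)/(1.3 − 0.75) = 0.3000/0.5500 = 0.5455
Terminal stock prices: S_uuu = 274.6, S_uud = 158.4, S_udd = 91.41, S_ddd = 52.73
Terminal payoffs (K − S): max(-154.6, 0) = 0, max(-38.44, 0) = 0, max(28.59, 0) = 28.59, max(67.27, 0) = 67.27
Node uu (S = 211.3): V_uu = 1/1.05·[0.5455·0.0000 + 0.4545·0.0000] = 0.0000
Node ud (S = 121.9): V_ud = 1/1.05·[0.5455·0.0000 + 0.4545·28.5938] = 12.3782
Node dd (S = 70.31): V_dd = 1/1.05·[0.5455·28.5938 + 0.4545·67.2656] = 43.9732
Node u (S = 162.5): V_u = 1/1.05·[0.5455·0.0000 + 0.4545·12.3782] = 5.3585
Node d (S = 93.75): V_d = 1/1.05·[0.5455·12.3782 + 0.4545·43.9732] = 25.4663
Node 0 (S = 125): V_0 = 1/1.05·[0.5455·5.3585 + 0.4545·25.4663] = 13.8080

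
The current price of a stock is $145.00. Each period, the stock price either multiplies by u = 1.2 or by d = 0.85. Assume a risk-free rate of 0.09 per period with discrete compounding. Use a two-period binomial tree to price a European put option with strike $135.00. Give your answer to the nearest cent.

Risk-neutral probability p = (1 + 0.09 − 0.85)/(1.2 − 0.85) = 0.2400/0.3500 = 0.6857
Terminal stock prices: S_uu = 208.8, S_ud = 147.9, S_dd = 104.8
Terminal payoffs (K − S): max(-73.8, 0) = 0, max(-12.9, 0) = 0, max(30.24, 0) = 30.24
Node u (S = 174): V_u = 1/1.09·[0.6857·0.0000 + 0.3143·0.0000] = 0.0000
Node d (S = 123.2): V_d = 1/1.09·[0.6857·0.0000 + 0.3143·30.2375] = 8.7185
Node 0 (S = 145): V_0 = 1/1.09·[0.6857·0.0000 + 0.3143·8.7185] = 2.5139

$2.51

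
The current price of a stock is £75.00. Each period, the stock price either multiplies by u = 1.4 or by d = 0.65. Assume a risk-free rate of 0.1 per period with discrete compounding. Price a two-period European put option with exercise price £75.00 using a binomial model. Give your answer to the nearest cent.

£8.40

Risk-neutral probability p = (1 + 0.1 − 0.65)/(1.4 − 0.65) = 0.4500/0.7500 = 0.6000
Terminal stock prices: S_uu = 147, S_ud = 68.25, S_dd = 31.69
Terminal payoffs (K − S): max(-72, 0) = 0, max(6.75, 0) = 6.75, max(43.31, 0) = 43.31
Node u (S = 105): V_u = 1/1.1·[0.6000·0.0000 + 0.4000·6.7500] = 2.4545
Node d (S = 48.75): V_d = 1/1.1·[0.6000·6.7500 + 0.4000·43.3125] = 19.4318
Node 0 (S = 75): V_0 = 1/1.1·[0.6000·2.4545 + 0.4000·19.4318] = 8.4050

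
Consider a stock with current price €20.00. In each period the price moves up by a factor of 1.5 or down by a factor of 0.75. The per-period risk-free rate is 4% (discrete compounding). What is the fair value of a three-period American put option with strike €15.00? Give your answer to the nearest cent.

Risk-neutral probability p = (1 + 0.04 − 0.75)/(1.5 − 0.75) = 0.2900/0.7500 = 0.3867
Terminal stock prices: S_uuu = 67.5, S_uud = 33.75, S_udd = 16.88, S_ddd = 8.438
Terminal payoffs (K − S): max(-52.5, 0) = 0, max(-18.75, 0) = 0, max(-1.875, 0) = 0, max(6.562, 0) = 6.562
Node uu (S = 45): continuation = 1/1.04·[0.3867·0.0000 + 0.6133·0.0000] = 0.0000; exercise value = 0.0000 ≤ continuation, so V_uu = 0.0000
Node ud (S = 22.5): continuation = 1/1.04·[0.3867·0.0000 + 0.6133·0.0000] = 0.0000; exercise value = 0.0000 ≤ continuation, so V_ud = 0.0000
Node dd (S = 11.25): continuation = 1/1.04·[0.3867·0.0000 + 0.6133·6.5625] = 3.8702; exercise value = 3.7500 ≤ continuation, so V_dd = 3.8702
Node u (S = 30): continuation = 1/1.04·[0.3867·0.0000 + 0.6133·0.0000] = 0.0000; exercise value = 0.0000 ≤ continuation, so V_u = 0.0000
Node d (S = 15): continuation = 1/1.04·[0.3867·0.0000 + 0.6133·3.8702] = 2.2824; exercise value = 0.0000 ≤ continuation, so V_d = 2.2824
Node 0 (S = 20): continuation = 1/1.04·[0.3867·0.0000 + 0.6133·2.2824] = 1.3460; exercise value = 0.0000 ≤ continuation, so V_0 = 1.3460

€1.35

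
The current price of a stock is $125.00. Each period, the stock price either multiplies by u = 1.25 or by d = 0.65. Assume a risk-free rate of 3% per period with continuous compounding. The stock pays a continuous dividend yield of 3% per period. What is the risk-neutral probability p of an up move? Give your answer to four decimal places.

p = 0.5833

Per-period risk-free factor R = e^0.03 = 1.0305; dividend-adjusted growth = e^(0.03−0.03) = 1.0000.
Risk-neutral probability p = (1.0000 − 0.65)/(1.25 − 0.65) = 0.3500/0.6000 = 0.5833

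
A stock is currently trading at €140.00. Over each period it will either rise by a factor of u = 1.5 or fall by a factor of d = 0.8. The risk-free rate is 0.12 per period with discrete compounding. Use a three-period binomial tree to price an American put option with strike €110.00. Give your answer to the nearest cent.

Risk-neutral probability p = (1 + 0.12 − 0.8)/(1.5 − 0.8) = 0.3200/0.7000 = 0.4571
Terminal stock prices: S_uuu = 472.5, S_uud = 252, S_udd = 134.4, S_ddd = 71.68
Terminal payoffs (K − S): max(-362.5, 0) = 0, max(-142, 0) = 0, max(-24.4, 0) = 0, max(38.32, 0) = 38.32
Node uu (S = 315): continuation = 1/1.12·[0.4571·0.0000 + 0.5429·0.0000] = 0.0000; exercise value = 0.0000 ≤ continuation, so V_uu = 0.0000
Node ud (S = 168): continuation = 1/1.12·[0.4571·0.0000 + 0.5429·0.0000] = 0.0000; exercise value = 0.0000 ≤ continuation, so V_ud = 0.0000
Node dd (S = 89.6): continuation = 1/1.12·[0.4571·0.0000 + 0.5429·38.3200] = 18.5735; exercise value = 20.4000 > continuation, so V_dd = 20.4000 (exercise)
Node u (S = 210): continuation = 1/1.12·[0.4571·0.0000 + 0.5429·0.0000] = 0.0000; exercise value = 0.0000 ≤ continuation, so V_u = 0.0000
Node d (S = 112): continuation = 1/1.12·[0.4571·0.0000 + 0.5429·20.4000] = 9.8878; exercise value = 0.0000 ≤ continuation, so V_d = 9.8878
Node 0 (S = 140): continuation = 1/1.12·[0.4571·0.0000 + 0.5429·9.8878] = 4.7925; exercise value = 0.0000 ≤ continuation, so V_0 = 4.7925

€4.79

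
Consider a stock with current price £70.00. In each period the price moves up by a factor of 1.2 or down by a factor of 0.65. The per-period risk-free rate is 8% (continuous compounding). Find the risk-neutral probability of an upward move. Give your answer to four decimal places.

Risk-neutral probability p = (e^0.08 − 0.65)/(1.2 − 0.65) = 0.4333/0.5500 = 0.7878

p = 0.7878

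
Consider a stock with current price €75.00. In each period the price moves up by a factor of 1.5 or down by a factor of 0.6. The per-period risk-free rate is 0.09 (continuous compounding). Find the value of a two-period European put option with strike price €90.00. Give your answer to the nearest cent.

Risk-neutral probability p = (e^0.09 − 0.6)/(1.5 − 0.6) = 0.4942/0.9000 = 0.5491
Terminal stock prices: S_uu = 168.8, S_ud = 67.5, S_dd = 27
Terminal payoffs (K − S): max(-78.75, 0) = 0, max(22.5, 0) = 22.5, max(63, 0) = 63
Node u (S = 112.5): V_u = e^(−0.09)·[0.5491·0.0000 + 0.4509·22.5000] = 9.2724
Node d (S = 45): V_d = e^(−0.09)·[0.5491·22.5000 + 0.4509·63.0000] = 37.2538
Node 0 (S = 75): V_0 = e^(−0.09)·[0.5491·9.2724 + 0.4509·37.2538] = 20.0057

€20.01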